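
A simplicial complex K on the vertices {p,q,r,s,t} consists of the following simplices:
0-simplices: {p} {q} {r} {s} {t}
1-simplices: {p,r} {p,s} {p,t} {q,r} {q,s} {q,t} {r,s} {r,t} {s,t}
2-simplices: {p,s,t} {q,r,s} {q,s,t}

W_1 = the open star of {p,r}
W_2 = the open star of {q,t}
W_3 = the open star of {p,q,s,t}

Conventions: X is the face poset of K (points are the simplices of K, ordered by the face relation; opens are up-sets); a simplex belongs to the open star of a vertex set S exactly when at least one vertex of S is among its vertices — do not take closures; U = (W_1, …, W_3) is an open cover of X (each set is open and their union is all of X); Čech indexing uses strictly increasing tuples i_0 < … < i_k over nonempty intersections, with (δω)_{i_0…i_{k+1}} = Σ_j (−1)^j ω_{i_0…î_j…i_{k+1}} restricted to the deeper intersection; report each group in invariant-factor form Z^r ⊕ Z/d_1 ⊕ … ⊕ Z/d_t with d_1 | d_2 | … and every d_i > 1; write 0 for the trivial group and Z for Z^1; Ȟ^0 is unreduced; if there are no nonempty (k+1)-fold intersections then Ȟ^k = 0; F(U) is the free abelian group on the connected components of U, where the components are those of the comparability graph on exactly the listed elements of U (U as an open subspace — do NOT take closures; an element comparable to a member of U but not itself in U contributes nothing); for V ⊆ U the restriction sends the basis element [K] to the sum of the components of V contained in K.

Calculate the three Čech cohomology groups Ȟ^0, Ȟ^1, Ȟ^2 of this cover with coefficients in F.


nerve simplices:
  W1={{p},{r},{p,r},{p,s},{p,t},{q,r},{r,s},{r,t},{p,s,t},{q,r,s}} W2={{q},{t},{p,t},{q,r},{q,s},{q,t},{r,t},{s,t},{p,s,t},{q,r,s},{q,s,t}} W3={{p},{q},{s},{t},{p,r},{p,s},{p,t},{q,r},{q,s},{q,t},{r,s},{r,t},{s,t},{p,s,t},{q,r,s},{q,s,t}}
  W12={{p,t},{q,r},{r,t},{p,s,t},{q,r,s}} W13={{p},{p,r},{p,s},{p,t},{q,r},{r,s},{r,t},{p,s,t},{q,r,s}} W23={{q},{t},{p,t},{q,r},{q,s},{q,t},{r,t},{s,t},{p,s,t},{q,r,s},{q,s,t}}
  W123={{p,t},{q,r},{r,t},{p,s,t},{q,r,s}}
components per intersection:
  W1: {{p},{r},{p,r},{p,s},{p,t},{q,r},{r,s},{r,t},{p,s,t},{q,r,s}}
  W2: {{q},{t},{p,t},{q,r},{q,s},{q,t},{r,t},{s,t},{p,s,t},{q,r,s},{q,s,t}}
  W3: {{p},{q},{s},{t},{p,r},{p,s},{p,t},{q,r},{q,s},{q,t},{r,s},{r,t},{s,t},{p,s,t},{q,r,s},{q,s,t}}
  W12: {{p,t},{p,s,t}} {{q,r},{q,r,s}} {{r,t}}
  W13: {{p},{p,r},{p,s},{p,t},{p,s,t}} {{q,r},{r,s},{q,r,s}} {{r,t}}
  W23: {{q},{t},{p,t},{q,r},{q,s},{q,t},{r,t},{s,t},{p,s,t},{q,r,s},{q,s,t}}
  W123: {{p,t},{p,s,t}} {{q,r},{q,r,s}} {{r,t}}
C dims 3,7,3; δ0: rk 2, SNF 1^2; δ1: rk 3, SNF 1^3
degree 0: 3−2−0 = 1 → Ȟ^0 ≅ Z
degree 1: 7−3−2 = 2 → Ȟ^1 ≅ Z^2
degree 2: 3−0−3 = 0 → Ȟ^2 ≅ 0

Ȟ^0(U;F) ≅ Z,  Ȟ^1(U;F) ≅ Z^2,  Ȟ^2(U;F) ≅ 0


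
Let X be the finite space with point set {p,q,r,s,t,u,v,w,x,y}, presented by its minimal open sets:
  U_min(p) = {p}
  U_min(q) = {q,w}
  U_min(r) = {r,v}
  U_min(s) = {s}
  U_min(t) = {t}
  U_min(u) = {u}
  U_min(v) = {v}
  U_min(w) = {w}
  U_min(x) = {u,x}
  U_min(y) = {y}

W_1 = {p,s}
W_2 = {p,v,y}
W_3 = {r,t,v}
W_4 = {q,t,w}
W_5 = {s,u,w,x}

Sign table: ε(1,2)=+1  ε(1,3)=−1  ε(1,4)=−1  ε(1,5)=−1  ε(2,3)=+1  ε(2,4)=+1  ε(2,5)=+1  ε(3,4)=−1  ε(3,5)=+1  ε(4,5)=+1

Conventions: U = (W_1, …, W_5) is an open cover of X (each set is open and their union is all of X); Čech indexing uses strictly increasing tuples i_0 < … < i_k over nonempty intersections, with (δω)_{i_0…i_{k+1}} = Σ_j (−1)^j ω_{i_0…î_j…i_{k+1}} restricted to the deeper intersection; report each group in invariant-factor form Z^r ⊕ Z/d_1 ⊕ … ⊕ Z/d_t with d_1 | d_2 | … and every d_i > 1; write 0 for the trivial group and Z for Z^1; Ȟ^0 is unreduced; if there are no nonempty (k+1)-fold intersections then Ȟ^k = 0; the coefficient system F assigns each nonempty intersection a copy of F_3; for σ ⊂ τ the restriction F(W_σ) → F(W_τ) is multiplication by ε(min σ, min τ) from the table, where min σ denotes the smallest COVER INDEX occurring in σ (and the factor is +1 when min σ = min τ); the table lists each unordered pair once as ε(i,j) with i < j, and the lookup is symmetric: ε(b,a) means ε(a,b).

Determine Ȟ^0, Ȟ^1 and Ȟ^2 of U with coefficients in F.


Ȟ^0 = Z/3,  Ȟ^1 = Z/3,  Ȟ^2 = 0

nerve of the cover:
  W12={p} W15={s} W23={v} W34={t} W45={w}
C dims 5,5; δ0: rk_F3 4
Ȟ^0 = (5 − 4) − 0 = 1, so Ȟ^0 ≅ Z/3
Ȟ^1 = (5 − 0) − 4 = 1, so Ȟ^1 ≅ Z/3
Ȟ^2 = (0 − 0) − 0 = 0, so Ȟ^2 ≅ 0


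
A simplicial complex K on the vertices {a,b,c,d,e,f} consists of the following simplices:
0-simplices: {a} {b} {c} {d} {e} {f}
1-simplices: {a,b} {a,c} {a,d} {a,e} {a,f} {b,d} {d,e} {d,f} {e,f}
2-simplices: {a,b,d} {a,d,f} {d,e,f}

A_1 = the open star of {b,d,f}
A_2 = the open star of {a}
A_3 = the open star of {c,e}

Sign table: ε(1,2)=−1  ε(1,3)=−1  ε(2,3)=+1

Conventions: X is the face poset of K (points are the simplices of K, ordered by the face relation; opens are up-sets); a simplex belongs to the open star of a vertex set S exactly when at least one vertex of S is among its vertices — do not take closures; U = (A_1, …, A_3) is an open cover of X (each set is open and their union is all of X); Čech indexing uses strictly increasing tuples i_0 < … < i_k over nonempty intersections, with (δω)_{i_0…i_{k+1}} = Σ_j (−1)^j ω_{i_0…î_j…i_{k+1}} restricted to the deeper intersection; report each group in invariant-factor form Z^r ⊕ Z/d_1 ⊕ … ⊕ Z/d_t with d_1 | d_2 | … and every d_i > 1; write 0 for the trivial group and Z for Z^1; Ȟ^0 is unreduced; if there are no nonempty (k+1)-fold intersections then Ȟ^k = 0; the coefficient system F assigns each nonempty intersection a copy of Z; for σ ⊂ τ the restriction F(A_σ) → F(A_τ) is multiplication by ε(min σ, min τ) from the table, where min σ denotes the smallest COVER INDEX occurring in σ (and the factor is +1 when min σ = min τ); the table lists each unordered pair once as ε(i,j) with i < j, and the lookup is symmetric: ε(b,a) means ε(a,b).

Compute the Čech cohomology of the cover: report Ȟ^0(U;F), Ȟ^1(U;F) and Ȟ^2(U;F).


Ȟ^0 ≅ Z; Ȟ^1 ≅ Z; Ȟ^2 ≅ 0

nonempty overlaps:
  A1={{b},{d},{f},{a,b},{a,d},{a,f},{b,d},{d,e},{d,f},{e,f},{a,b,d},{a,d,f},{d,e,f}} A2={{a},{a,b},{a,c},{a,d},{a,e},{a,f},{a,b,d},{a,d,f}} A3={{c},{e},{a,c},{a,e},{d,e},{e,f},{d,e,f}}
  A12={{a,b},{a,d},{a,f},{a,b,d},{a,d,f}} A13={{d,e},{e,f},{d,e,f}} A23={{a,c},{a,e}}
C dims 3,3; δ0: rk 2, SNF 1^2
degree 0: 3−2−0 = 1 → Ȟ^0 ≅ Z
degree 1: 3−0−2 = 1 → Ȟ^1 ≅ Z
degree 2: 0−0−0 = 0 → Ȟ^2 ≅ 0


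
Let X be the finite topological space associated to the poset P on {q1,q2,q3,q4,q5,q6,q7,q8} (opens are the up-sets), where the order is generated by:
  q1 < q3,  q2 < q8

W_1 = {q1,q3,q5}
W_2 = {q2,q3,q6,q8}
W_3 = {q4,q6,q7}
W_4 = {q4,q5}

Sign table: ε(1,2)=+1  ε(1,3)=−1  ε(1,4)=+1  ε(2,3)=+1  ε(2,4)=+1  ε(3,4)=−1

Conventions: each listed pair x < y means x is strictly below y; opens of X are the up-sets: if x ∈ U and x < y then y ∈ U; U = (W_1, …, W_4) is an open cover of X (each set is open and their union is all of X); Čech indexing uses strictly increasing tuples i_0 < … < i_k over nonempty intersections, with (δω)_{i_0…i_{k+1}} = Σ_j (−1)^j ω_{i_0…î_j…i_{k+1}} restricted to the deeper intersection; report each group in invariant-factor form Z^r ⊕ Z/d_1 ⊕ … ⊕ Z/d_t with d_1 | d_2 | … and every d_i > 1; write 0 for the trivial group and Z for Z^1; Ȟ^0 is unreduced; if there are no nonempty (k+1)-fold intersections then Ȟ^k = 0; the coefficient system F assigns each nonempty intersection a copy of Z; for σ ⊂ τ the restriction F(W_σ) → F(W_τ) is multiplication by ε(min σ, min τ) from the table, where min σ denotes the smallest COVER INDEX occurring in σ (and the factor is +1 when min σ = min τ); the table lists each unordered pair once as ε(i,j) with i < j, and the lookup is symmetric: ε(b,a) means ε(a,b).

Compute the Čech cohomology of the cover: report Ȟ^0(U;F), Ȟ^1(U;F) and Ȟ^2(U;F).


nonempty intersections:
  W12={q3} W14={q5} W23={q6} W34={q4}
C dims 4,4; δ0: rk 4, SNF 1^3·2
Ȟ^0: (4−4)−0=0 ⇒ 0
Ȟ^1: (4−0)−4=0 plus torsion [2] ⇒ Z/2
Ȟ^2: (0−0)−0=0 ⇒ 0

Ȟ^0 = 0,  Ȟ^1 = Z/2,  Ȟ^2 = 0


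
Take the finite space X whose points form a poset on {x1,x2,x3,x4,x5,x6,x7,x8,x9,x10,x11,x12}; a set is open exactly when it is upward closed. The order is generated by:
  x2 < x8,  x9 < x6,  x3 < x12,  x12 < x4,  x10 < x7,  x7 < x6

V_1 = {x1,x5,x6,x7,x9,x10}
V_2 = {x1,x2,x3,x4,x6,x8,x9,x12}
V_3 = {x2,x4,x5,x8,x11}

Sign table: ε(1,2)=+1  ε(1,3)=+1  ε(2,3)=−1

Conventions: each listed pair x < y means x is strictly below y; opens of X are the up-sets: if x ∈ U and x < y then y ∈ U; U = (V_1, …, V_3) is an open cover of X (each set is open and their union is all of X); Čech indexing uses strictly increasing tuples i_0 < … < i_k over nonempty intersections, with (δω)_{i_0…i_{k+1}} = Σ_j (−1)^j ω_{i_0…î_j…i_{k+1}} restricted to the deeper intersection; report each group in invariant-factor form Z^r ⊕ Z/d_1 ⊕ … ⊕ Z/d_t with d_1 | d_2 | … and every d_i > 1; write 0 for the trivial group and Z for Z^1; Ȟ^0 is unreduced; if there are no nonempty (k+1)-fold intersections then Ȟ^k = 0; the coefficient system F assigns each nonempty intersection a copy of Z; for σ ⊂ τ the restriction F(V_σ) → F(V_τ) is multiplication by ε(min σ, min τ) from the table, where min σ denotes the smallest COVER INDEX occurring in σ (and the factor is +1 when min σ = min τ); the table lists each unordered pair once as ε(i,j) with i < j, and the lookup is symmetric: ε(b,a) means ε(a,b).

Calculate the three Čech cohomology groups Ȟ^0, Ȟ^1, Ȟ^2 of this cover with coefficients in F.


Ȟ^0 ≅ 0,  Ȟ^1 ≅ Z/2,  Ȟ^2 ≅ 0

nerve of the cover:
  V12={x1,x6,x9} V13={x5} V23={x2,x4,x8}
C dims 3,3; δ0: rk 3, SNF 1^2·2
Ȟ^0 = (3 − 3) − 0 = 0, so Ȟ^0 ≅ 0
Ȟ^1 = (3 − 0) − 3 = 0 plus torsion [2], so Ȟ^1 ≅ Z/2
Ȟ^2 = (0 − 0) − 0 = 0, so Ȟ^2 ≅ 0


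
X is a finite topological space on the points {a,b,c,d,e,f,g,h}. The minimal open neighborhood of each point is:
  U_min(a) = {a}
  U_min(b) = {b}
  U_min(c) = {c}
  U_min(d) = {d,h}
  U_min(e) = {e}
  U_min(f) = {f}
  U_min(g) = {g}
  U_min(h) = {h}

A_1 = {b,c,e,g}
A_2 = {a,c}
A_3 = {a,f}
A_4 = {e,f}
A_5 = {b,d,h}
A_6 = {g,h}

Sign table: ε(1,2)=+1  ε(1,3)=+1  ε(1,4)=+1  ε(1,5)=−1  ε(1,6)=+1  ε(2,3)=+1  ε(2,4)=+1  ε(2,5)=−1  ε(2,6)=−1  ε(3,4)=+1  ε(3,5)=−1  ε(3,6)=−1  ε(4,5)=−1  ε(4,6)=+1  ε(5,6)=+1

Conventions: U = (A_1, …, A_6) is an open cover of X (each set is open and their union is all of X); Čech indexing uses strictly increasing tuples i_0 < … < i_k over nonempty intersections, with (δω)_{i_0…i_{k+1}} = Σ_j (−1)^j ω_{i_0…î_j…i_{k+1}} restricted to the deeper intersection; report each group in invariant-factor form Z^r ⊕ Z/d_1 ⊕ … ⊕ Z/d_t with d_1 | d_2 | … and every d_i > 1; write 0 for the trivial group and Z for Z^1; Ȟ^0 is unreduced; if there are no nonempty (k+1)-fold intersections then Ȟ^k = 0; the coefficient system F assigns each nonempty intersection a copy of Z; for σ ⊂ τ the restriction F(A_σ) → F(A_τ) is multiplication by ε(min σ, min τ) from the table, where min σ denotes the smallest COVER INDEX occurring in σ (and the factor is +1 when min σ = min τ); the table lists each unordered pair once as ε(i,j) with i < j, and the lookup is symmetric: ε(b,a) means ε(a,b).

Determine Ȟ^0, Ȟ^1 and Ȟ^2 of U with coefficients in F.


Ȟ^0(U;F) ≅ 0, Ȟ^1(U;F) ≅ Z ⊕ Z/2 and Ȟ^2(U;F) ≅ 0

intersection data:
  A12={c} A14={e} A15={b} A16={g} A23={a} A34={f} A56={h}
C dims 6,7; δ0: rk 6, SNF 1^5·2
Ȟ^0 = (6 − 6) − 0 = 0, so Ȟ^0 ≅ 0
Ȟ^1 = (7 − 0) − 6 = 1 plus torsion [2], so Ȟ^1 ≅ Z ⊕ Z/2
Ȟ^2 = (0 − 0) − 0 = 0, so Ȟ^2 ≅ 0


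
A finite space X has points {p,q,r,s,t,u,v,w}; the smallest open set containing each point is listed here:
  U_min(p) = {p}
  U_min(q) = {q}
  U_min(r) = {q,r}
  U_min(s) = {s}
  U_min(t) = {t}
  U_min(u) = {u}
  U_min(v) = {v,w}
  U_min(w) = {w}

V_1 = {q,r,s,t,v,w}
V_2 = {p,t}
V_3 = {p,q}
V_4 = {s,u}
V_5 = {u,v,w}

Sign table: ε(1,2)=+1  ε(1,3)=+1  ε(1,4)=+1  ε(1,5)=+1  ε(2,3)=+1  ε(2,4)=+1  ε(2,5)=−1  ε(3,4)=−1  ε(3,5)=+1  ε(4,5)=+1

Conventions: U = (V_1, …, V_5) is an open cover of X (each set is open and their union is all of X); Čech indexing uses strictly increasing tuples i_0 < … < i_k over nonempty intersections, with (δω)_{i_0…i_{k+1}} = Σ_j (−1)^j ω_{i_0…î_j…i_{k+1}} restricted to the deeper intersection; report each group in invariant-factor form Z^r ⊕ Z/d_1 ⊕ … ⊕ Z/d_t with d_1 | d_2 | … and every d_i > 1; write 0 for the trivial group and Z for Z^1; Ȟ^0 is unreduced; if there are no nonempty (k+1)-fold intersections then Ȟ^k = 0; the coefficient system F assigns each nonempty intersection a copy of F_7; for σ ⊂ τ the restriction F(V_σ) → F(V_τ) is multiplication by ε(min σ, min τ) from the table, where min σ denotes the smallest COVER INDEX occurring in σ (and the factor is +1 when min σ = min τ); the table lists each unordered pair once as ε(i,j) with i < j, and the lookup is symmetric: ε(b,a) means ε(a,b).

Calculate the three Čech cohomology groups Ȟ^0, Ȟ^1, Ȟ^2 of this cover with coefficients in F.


nerve of the cover:
  V12={t} V13={q} V14={s} V15={v,w} V23={p} V45={u}
C dims 5,6; δ0: rk_F7 4
Ȟ^0 = (5 − 4) − 0 = 1, so Ȟ^0 ≅ Z/7
Ȟ^1 = (6 − 0) − 4 = 2, so Ȟ^1 ≅ Z/7 ⊕ Z/7
Ȟ^2 = (0 − 0) − 0 = 0, so Ȟ^2 ≅ 0

Ȟ^0 = Z/7,  Ȟ^1 = Z/7 ⊕ Z/7,  Ȟ^2 = 0


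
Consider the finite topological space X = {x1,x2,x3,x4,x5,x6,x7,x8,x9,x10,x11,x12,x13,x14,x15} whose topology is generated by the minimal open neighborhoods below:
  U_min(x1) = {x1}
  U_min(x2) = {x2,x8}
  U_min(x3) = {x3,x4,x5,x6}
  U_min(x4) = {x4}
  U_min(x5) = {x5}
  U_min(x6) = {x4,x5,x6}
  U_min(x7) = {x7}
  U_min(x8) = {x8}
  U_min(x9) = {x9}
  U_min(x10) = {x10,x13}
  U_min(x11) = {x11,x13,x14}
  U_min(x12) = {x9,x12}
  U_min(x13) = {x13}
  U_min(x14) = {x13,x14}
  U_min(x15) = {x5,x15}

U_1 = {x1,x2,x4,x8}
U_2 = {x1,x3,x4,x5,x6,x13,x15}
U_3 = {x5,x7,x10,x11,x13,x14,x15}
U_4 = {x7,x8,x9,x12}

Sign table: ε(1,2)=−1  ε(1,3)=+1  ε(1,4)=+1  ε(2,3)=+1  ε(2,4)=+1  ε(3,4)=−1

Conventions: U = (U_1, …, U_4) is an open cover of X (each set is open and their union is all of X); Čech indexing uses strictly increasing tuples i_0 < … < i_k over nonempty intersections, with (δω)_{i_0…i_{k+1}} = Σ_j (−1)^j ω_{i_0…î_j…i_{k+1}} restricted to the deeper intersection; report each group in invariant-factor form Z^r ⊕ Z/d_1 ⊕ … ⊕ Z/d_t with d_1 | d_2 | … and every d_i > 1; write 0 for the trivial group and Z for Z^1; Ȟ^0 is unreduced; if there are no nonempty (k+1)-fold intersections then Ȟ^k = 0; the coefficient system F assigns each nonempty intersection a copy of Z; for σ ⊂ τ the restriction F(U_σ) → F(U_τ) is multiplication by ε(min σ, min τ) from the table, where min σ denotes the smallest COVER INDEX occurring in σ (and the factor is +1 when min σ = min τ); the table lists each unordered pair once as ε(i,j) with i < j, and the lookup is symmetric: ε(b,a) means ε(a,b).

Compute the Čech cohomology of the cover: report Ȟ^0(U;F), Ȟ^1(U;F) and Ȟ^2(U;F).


nerve simplices:
  U12={x1,x4} U14={x8} U23={x5,x13,x15} U34={x7}
C dims 4,4; δ0: rk 3, SNF 1^3
degree 0: 4−3−0 = 1 → Ȟ^0 ≅ Z
degree 1: 4−0−3 = 1 → Ȟ^1 ≅ Z
degree 2: 0−0−0 = 0 → Ȟ^2 ≅ 0

Ȟ^0(U;F) ≅ Z, Ȟ^1(U;F) ≅ Z and Ȟ^2(U;F) ≅ 0


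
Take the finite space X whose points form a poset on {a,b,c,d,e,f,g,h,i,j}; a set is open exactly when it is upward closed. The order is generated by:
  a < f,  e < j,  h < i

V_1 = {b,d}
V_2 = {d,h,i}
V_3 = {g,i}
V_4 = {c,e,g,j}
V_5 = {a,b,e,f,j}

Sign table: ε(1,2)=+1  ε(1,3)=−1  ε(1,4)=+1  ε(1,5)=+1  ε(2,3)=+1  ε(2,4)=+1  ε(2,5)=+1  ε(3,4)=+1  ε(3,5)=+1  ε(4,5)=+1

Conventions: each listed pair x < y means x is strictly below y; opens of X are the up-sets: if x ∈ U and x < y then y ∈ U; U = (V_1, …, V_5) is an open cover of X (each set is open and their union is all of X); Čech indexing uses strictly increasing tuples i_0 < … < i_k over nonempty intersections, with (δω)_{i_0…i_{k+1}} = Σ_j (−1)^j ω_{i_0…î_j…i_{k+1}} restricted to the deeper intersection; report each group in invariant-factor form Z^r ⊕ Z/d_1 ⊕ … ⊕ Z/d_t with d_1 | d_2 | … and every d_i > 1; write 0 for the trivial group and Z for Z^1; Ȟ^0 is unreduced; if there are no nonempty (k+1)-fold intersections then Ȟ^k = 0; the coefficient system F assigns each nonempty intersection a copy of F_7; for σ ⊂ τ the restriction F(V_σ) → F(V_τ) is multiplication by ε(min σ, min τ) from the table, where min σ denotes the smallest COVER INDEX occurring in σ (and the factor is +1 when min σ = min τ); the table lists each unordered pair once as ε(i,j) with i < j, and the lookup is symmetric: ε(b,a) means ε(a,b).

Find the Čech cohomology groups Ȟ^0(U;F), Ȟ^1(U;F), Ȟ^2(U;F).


Ȟ^0 = Z/7, Ȟ^1 = Z/7, Ȟ^2 = 0

nonempty overlaps:
  V12={d} V15={b} V23={i} V34={g} V45={e,j}
C dims 5,5; δ0: rk_F7 4
degree 0: 5−4−0 = 1 → Ȟ^0 ≅ Z/7
degree 1: 5−0−4 = 1 → Ȟ^1 ≅ Z/7
degree 2: 0−0−0 = 0 → Ȟ^2 ≅ 0


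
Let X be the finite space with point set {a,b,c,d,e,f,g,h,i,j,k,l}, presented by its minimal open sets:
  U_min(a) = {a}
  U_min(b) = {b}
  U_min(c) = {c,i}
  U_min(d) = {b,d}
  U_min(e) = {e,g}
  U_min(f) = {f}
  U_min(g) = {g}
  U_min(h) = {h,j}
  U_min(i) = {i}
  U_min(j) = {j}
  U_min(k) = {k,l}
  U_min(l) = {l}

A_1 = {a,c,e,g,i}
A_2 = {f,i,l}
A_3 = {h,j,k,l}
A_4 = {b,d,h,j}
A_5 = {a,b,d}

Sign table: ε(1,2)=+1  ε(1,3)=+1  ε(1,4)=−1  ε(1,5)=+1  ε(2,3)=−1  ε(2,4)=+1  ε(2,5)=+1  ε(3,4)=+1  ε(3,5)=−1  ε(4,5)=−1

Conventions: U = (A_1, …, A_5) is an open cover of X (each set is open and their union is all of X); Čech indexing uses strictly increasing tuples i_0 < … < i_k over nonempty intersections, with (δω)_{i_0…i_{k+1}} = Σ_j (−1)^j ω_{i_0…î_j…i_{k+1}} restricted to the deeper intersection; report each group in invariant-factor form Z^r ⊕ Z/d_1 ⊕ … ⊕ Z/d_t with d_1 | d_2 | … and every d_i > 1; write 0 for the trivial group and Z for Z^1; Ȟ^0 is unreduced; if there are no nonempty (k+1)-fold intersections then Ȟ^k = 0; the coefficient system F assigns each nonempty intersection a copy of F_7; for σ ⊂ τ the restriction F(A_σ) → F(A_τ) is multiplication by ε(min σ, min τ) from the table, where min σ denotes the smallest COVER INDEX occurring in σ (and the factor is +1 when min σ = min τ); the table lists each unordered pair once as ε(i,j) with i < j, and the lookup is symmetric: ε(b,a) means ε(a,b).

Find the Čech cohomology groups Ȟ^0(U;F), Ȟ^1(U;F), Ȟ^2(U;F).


nonempty intersections:
  A12={i} A15={a} A23={l} A34={h,j} A45={b,d}
C dims 5,5; δ0: rk_F7 4
Ȟ^0: (5−4)−0=1 ⇒ Z/7
Ȟ^1: (5−0)−4=1 ⇒ Z/7
Ȟ^2: (0−0)−0=0 ⇒ 0

Ȟ^0 = Z/7, Ȟ^1 = Z/7 and Ȟ^2 = 0


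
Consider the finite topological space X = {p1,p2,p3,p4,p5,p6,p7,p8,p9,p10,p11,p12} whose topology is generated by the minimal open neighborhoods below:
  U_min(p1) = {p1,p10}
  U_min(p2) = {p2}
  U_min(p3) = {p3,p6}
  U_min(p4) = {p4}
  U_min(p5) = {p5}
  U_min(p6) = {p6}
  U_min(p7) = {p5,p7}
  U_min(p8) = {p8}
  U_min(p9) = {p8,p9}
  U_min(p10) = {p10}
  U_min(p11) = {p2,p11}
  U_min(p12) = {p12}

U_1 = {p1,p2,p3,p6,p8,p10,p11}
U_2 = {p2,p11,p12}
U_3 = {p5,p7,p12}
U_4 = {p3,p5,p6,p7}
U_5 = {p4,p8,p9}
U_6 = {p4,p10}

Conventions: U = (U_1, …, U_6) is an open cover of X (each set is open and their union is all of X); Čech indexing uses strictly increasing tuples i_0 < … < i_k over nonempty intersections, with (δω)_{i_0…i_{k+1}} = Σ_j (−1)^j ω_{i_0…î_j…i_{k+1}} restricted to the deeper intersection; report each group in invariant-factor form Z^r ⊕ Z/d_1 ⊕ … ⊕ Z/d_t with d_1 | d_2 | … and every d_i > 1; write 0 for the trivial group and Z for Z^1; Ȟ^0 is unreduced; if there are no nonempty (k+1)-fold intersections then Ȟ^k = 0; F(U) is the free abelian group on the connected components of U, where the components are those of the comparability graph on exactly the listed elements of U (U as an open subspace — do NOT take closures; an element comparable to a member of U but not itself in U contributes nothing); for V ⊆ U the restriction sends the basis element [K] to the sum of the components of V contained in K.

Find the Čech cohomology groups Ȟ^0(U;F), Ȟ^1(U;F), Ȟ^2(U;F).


cover nerve:
  U12={p2,p11} U14={p3,p6} U15={p8} U16={p10} U23={p12} U34={p5,p7} U56={p4}
components per intersection:
  U1: {p1,p10} {p2,p11} {p3,p6} {p8}
  U2: {p2,p11} {p12}
  U3: {p5,p7} {p12}
  U4: {p3,p6} {p5,p7}
  U5: {p4} {p8,p9}
  U6: {p4} {p10}
  U12: {p2,p11}
  U14: {p3,p6}
  U15: {p8}
  U16: {p10}
  U23: {p12}
  U34: {p5,p7}
  U56: {p4}
C dims 14,7; δ0: rk 7, SNF 1^7
Ȟ^0: (14−7)−0=7 ⇒ Z^7
Ȟ^1: (7−0)−7=0 ⇒ 0
Ȟ^2: (0−0)−0=0 ⇒ 0

Ȟ^0 ≅ Z^7,  Ȟ^1 ≅ 0,  Ȟ^2 ≅ 0


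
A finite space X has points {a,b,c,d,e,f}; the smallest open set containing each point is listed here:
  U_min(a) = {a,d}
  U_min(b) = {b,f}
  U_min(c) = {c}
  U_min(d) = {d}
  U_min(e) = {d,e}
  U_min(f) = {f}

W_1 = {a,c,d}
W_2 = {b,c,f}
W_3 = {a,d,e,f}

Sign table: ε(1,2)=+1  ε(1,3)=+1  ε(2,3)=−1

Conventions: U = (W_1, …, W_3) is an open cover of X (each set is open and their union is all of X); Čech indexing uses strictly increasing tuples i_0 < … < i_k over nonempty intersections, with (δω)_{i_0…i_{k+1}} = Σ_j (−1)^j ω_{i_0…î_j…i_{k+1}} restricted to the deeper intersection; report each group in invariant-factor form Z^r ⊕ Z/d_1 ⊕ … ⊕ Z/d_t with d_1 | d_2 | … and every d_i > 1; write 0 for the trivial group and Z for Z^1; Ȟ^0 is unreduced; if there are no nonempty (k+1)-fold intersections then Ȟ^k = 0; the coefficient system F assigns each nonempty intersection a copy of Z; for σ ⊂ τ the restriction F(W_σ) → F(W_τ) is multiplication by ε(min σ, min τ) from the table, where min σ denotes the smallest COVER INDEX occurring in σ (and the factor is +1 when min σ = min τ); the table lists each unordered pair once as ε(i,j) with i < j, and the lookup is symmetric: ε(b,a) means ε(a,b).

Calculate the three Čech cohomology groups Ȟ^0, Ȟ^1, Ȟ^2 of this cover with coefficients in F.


Ȟ^0 = 0, Ȟ^1 = Z/2 and Ȟ^2 = 0

nonempty intersections:
  W12={c} W13={a,d} W23={f}
C dims 3,3; δ0: rk 3, SNF 1^2·2
Ȟ^0: (3−3)−0=0 ⇒ 0
Ȟ^1: (3−0)−3=0 plus torsion [2] ⇒ Z/2
Ȟ^2: (0−0)−0=0 ⇒ 0


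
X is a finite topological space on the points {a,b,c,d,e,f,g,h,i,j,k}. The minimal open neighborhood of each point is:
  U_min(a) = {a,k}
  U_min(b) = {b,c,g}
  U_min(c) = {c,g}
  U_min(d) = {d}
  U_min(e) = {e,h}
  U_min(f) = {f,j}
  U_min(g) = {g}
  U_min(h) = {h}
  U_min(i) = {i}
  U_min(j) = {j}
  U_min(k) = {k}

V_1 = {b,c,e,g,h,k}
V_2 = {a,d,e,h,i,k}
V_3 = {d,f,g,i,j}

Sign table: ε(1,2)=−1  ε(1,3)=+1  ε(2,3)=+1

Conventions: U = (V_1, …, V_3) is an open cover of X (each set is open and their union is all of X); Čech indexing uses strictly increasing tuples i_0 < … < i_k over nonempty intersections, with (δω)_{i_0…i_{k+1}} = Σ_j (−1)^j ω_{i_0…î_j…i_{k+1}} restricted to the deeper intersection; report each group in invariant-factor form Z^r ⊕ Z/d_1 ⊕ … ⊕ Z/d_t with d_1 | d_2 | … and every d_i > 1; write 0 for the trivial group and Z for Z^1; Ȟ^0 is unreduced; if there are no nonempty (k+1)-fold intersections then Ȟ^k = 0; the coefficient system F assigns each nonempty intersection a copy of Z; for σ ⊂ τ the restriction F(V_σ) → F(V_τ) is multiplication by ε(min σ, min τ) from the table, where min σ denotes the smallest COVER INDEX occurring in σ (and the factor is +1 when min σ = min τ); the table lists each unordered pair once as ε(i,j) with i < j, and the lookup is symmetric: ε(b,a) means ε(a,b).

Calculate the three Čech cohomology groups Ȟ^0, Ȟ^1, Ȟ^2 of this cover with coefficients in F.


cover nerve:
  V12={e,h,k} V13={g} V23={d,i}
C dims 3,3; δ0: rk 3, SNF 1^2·2
Ȟ^0: (3−3)−0=0 ⇒ 0
Ȟ^1: (3−0)−3=0 plus torsion [2] ⇒ Z/2
Ȟ^2: (0−0)−0=0 ⇒ 0

Ȟ^0 ≅ 0, Ȟ^1 ≅ Z/2 and Ȟ^2 ≅ 0


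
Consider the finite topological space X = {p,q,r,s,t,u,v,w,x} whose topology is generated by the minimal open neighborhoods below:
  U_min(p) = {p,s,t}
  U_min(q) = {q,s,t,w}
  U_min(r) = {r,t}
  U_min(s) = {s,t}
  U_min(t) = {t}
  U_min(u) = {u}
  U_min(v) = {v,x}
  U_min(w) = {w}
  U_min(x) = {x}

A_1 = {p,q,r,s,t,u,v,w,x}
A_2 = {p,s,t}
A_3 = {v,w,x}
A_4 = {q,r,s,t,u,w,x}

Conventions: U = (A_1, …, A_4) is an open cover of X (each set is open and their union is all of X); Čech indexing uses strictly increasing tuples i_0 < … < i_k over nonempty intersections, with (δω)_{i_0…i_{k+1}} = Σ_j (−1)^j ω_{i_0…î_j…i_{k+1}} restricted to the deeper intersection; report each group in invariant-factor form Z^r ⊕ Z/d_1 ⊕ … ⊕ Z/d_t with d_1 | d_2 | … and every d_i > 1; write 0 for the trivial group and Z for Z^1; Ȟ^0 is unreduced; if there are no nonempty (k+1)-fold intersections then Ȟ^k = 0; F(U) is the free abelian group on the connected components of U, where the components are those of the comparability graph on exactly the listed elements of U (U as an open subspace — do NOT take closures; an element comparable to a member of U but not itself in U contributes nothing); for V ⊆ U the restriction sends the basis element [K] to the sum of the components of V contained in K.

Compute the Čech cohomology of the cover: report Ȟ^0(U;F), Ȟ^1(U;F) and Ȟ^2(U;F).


nonempty overlaps:
  A12={p,s,t} A13={v,w,x} A14={q,r,s,t,u,w,x} A24={s,t} A34={w,x}
  A124={s,t} A134={w,x}
components per intersection:
  A1: {p,q,r,s,t,w} {u} {v,x}
  A2: {p,s,t}
  A3: {v,x} {w}
  A4: {q,r,s,t,w} {u} {x}
  A12: {p,s,t}
  A13: {v,x} {w}
  A14: {q,r,s,t,w} {u} {x}
  A24: {s,t}
  A34: {w} {x}
  A124: {s,t}
  A134: {w} {x}
C dims 9,9,3; δ0: rk 6, SNF 1^6; δ1: rk 3, SNF 1^3
degree 0: 9−6−0 = 3 → Ȟ^0 ≅ Z^3
degree 1: 9−3−6 = 0 → Ȟ^1 ≅ 0
degree 2: 3−0−3 = 0 → Ȟ^2 ≅ 0

Ȟ^0 = Z^3, Ȟ^1 = 0, Ȟ^2 = 0


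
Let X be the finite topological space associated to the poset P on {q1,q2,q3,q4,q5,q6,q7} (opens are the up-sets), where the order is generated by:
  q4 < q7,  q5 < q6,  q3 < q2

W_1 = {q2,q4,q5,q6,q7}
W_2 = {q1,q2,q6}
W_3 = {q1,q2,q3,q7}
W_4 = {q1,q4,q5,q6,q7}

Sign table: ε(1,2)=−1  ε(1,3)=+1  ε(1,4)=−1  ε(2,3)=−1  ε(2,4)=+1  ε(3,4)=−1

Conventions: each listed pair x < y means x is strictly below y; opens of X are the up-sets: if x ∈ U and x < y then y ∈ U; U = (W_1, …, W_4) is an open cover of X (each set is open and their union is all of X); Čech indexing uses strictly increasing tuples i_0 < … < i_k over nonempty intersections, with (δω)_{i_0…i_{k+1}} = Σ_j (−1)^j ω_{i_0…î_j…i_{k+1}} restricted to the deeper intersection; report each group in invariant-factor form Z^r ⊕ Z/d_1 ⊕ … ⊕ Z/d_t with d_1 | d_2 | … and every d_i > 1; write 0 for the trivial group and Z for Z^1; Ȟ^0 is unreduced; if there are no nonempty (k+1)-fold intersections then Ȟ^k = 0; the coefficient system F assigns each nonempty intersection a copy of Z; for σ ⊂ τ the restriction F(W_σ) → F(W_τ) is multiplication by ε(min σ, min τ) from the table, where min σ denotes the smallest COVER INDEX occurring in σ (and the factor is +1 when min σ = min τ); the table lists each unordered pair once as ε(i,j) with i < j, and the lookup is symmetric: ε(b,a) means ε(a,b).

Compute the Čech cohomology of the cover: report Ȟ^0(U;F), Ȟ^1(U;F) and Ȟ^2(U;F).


nonempty overlaps:
  W12={q2,q6} W13={q2,q7} W14={q4,q5,q6,q7} W23={q1,q2} W24={q1,q6} W34={q1,q7}
  W123={q2} W124={q6} W134={q7} W234={q1}
C dims 4,6,4; δ0: rk 3, SNF 1^3; δ1: rk 3, SNF 1^3
degree 0: 4−3−0 = 1 → Ȟ^0 ≅ Z
degree 1: 6−3−3 = 0 → Ȟ^1 ≅ 0
degree 2: 4−0−3 = 1 → Ȟ^2 ≅ Z

Ȟ^0 ≅ Z,  Ȟ^1 ≅ 0,  Ȟ^2 ≅ Z


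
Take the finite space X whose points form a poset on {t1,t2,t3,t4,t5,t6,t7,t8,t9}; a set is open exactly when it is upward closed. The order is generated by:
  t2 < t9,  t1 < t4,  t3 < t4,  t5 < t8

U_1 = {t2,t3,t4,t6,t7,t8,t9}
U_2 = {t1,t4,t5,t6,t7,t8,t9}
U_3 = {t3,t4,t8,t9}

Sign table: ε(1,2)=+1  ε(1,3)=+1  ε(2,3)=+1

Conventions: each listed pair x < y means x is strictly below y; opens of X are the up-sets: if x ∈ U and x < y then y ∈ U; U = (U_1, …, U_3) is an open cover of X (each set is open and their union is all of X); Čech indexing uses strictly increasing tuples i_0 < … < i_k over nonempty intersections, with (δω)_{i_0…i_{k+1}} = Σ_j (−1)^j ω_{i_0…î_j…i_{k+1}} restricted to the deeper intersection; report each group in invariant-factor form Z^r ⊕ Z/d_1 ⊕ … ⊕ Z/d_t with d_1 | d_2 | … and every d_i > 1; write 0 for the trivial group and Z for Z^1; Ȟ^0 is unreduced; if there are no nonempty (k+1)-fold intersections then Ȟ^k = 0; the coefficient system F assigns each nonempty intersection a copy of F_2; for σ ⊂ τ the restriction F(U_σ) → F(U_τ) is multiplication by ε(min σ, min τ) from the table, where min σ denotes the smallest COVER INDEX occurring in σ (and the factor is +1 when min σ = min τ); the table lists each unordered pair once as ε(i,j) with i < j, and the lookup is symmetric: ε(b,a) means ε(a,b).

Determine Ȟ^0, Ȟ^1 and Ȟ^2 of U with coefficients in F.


nonempty overlaps:
  U12={t4,t6,t7,t8,t9} U13={t3,t4,t8,t9} U23={t4,t8,t9}
  U123={t4,t8,t9}
C dims 3,3,1; δ0: rk_F2 2; δ1: rk_F2 1
degree 0: 3−2−0 = 1 → Ȟ^0 ≅ Z/2
degree 1: 3−1−2 = 0 → Ȟ^1 ≅ 0
degree 2: 1−0−1 = 0 → Ȟ^2 ≅ 0

Ȟ^0(U;F) ≅ Z/2; Ȟ^1(U;F) ≅ 0; Ȟ^2(U;F) ≅ 0


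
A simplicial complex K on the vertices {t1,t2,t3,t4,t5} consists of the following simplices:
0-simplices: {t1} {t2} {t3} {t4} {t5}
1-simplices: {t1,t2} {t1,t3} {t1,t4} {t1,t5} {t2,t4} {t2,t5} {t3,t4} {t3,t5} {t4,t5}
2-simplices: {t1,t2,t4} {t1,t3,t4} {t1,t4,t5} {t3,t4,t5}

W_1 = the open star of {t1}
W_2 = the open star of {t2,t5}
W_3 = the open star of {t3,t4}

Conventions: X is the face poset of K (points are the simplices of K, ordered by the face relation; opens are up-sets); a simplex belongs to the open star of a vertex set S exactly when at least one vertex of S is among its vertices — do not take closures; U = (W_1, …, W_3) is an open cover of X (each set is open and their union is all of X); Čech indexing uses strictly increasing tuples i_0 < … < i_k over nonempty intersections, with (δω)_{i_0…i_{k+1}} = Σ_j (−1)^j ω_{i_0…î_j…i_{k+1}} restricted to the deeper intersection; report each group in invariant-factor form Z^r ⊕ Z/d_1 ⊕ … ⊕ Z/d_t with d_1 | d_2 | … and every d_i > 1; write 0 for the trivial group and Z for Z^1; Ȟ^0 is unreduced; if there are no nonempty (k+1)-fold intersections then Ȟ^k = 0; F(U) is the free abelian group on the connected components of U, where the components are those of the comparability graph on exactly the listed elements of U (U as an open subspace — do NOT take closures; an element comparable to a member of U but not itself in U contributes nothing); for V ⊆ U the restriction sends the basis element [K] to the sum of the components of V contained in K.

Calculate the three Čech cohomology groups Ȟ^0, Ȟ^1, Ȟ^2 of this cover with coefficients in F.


Ȟ^0 ≅ Z,  Ȟ^1 ≅ Z,  Ȟ^2 ≅ 0

intersection data:
  W1={{t1},{t1,t2},{t1,t3},{t1,t4},{t1,t5},{t1,t2,t4},{t1,t3,t4},{t1,t4,t5}} W2={{t2},{t5},{t1,t2},{t1,t5},{t2,t4},{t2,t5},{t3,t5},{t4,t5},{t1,t2,t4},{t1,t4,t5},{t3,t4,t5}} W3={{t3},{t4},{t1,t3},{t1,t4},{t2,t4},{t3,t4},{t3,t5},{t4,t5},{t1,t2,t4},{t1,t3,t4},{t1,t4,t5},{t3,t4,t5}}
  W12={{t1,t2},{t1,t5},{t1,t2,t4},{t1,t4,t5}} W13={{t1,t3},{t1,t4},{t1,t2,t4},{t1,t3,t4},{t1,t4,t5}} W23={{t2,t4},{t3,t5},{t4,t5},{t1,t2,t4},{t1,t4,t5},{t3,t4,t5}}
  W123={{t1,t2,t4},{t1,t4,t5}}
components per intersection:
  W1: {{t1},{t1,t2},{t1,t3},{t1,t4},{t1,t5},{t1,t2,t4},{t1,t3,t4},{t1,t4,t5}}
  W2: {{t2},{t5},{t1,t2},{t1,t5},{t2,t4},{t2,t5},{t3,t5},{t4,t5},{t1,t2,t4},{t1,t4,t5},{t3,t4,t5}}
  W3: {{t3},{t4},{t1,t3},{t1,t4},{t2,t4},{t3,t4},{t3,t5},{t4,t5},{t1,t2,t4},{t1,t3,t4},{t1,t4,t5},{t3,t4,t5}}
  W12: {{t1,t2},{t1,t2,t4}} {{t1,t5},{t1,t4,t5}}
  W13: {{t1,t3},{t1,t4},{t1,t2,t4},{t1,t3,t4},{t1,t4,t5}}
  W23: {{t2,t4},{t1,t2,t4}} {{t3,t5},{t4,t5},{t1,t4,t5},{t3,t4,t5}}
  W123: {{t1,t2,t4}} {{t1,t4,t5}}
C dims 3,5,2; δ0: rk 2, SNF 1^2; δ1: rk 2, SNF 1^2
Ȟ^0 = (3 − 2) − 0 = 1, so Ȟ^0 ≅ Z
Ȟ^1 = (5 − 2) − 2 = 1, so Ȟ^1 ≅ Z
Ȟ^2 = (2 − 0) − 2 = 0, so Ȟ^2 ≅ 0


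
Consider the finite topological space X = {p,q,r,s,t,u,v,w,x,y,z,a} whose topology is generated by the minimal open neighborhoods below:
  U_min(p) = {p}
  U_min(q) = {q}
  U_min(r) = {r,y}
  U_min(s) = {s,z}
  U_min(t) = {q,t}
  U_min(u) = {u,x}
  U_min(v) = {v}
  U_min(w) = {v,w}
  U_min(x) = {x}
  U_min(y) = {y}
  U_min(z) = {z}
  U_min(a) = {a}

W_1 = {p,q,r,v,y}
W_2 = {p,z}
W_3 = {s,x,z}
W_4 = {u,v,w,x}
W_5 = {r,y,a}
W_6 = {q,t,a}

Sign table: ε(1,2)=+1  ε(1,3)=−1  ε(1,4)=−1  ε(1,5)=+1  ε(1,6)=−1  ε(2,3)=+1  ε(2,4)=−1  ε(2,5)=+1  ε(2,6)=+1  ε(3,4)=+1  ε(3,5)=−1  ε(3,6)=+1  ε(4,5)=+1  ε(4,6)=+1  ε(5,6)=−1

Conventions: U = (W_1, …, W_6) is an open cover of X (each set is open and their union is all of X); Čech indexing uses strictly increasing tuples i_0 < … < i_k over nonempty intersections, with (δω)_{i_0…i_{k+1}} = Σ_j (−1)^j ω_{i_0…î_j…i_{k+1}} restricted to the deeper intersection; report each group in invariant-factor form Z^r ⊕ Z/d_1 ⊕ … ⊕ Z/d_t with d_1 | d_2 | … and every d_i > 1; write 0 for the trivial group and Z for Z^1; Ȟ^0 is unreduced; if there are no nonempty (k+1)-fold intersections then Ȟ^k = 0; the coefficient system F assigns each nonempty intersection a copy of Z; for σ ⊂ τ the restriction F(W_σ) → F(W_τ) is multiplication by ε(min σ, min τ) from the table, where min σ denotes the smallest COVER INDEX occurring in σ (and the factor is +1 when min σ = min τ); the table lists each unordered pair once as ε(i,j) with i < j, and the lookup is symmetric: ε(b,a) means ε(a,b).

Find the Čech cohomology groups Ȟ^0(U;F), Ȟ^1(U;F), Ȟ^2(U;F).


Ȟ^0 ≅ 0; Ȟ^1 ≅ Z ⊕ Z/2; Ȟ^2 ≅ 0

nerve simplices:
  W12={p} W14={v} W15={r,y} W16={q} W23={z} W34={x} W56={a}
C dims 6,7; δ0: rk 6, SNF 1^5·2
degree 0: 6−6−0 = 0 → Ȟ^0 ≅ 0
degree 1: 7−0−6 = 1 plus torsion [2] → Ȟ^1 ≅ Z ⊕ Z/2
degree 2: 0−0−0 = 0 → Ȟ^2 ≅ 0


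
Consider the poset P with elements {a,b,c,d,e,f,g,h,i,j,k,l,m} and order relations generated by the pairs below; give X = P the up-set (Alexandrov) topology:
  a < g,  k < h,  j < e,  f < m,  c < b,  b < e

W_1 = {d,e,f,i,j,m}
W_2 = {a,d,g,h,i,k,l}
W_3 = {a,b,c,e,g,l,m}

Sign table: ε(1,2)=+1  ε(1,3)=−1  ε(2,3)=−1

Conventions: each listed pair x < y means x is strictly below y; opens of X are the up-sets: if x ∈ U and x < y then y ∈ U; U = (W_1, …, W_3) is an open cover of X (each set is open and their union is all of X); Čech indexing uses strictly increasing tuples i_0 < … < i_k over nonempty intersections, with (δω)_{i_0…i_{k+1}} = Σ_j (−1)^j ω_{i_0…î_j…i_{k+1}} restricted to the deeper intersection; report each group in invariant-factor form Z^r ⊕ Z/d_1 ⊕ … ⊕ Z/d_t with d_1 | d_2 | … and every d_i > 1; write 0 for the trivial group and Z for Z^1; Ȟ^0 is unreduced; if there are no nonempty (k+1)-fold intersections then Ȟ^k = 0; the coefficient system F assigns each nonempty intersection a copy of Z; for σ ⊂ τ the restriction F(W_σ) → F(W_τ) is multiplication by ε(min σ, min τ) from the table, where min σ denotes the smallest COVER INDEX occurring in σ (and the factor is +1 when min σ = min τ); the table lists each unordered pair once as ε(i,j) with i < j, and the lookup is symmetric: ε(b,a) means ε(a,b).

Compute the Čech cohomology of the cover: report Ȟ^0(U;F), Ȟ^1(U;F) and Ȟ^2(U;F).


intersection data:
  W12={d,i} W13={e,m} W23={a,g,l}
C dims 3,3; δ0: rk 2, SNF 1^2
Ȟ^0 = (3 − 2) − 0 = 1, so Ȟ^0 ≅ Z
Ȟ^1 = (3 − 0) − 2 = 1, so Ȟ^1 ≅ Z
Ȟ^2 = (0 − 0) − 0 = 0, so Ȟ^2 ≅ 0

Ȟ^0 = Z; Ȟ^1 = Z; Ȟ^2 = 0


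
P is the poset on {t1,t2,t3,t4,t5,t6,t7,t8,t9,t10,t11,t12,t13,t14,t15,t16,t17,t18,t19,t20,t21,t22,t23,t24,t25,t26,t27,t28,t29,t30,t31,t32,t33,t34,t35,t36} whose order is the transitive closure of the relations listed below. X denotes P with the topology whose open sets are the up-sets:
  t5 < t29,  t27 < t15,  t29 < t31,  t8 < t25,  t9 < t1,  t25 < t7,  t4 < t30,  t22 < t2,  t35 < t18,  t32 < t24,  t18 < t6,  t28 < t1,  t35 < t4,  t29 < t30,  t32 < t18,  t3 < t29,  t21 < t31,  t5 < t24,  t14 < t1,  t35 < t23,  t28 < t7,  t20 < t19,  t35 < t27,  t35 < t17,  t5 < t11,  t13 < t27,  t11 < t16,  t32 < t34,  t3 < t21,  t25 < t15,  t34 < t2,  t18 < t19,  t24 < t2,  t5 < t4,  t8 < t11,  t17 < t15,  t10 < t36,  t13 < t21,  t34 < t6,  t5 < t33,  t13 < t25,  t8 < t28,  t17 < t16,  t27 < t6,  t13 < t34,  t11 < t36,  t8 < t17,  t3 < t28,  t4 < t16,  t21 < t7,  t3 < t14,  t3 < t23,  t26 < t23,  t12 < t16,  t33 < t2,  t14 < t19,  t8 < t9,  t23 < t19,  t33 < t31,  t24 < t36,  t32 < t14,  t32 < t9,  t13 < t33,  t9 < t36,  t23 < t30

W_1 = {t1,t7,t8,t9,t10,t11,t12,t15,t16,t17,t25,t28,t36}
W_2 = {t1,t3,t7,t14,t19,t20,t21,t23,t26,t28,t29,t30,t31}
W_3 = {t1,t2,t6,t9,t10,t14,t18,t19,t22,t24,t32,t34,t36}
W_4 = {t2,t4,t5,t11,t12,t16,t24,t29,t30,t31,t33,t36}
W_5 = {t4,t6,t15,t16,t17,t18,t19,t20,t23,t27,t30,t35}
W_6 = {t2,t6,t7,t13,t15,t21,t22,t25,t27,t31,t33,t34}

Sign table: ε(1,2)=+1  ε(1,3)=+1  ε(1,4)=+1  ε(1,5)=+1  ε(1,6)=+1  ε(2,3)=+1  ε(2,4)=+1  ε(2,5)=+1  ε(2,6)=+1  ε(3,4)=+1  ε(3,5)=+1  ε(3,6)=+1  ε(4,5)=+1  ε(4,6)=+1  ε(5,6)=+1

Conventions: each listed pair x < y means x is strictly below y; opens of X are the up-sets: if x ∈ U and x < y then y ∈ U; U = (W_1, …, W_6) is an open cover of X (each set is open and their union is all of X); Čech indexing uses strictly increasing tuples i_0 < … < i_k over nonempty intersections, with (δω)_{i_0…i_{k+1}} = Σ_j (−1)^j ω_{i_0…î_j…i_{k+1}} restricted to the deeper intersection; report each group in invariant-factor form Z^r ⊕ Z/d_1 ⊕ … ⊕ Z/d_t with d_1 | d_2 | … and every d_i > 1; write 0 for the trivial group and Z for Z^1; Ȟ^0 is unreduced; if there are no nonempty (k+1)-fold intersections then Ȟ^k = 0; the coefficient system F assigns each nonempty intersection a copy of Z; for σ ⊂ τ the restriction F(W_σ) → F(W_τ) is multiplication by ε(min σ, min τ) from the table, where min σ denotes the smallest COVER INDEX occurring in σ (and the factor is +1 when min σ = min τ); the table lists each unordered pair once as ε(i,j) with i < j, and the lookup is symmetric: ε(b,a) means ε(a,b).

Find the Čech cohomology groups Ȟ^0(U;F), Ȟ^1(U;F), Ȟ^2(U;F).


intersection data:
  W12={t1,t7,t28} W13={t1,t9,t10,t36} W14={t11,t12,t16,t36} W15={t15,t16,t17} W16={t7,t15,t25} W23={t1,t14,t19} W24={t29,t30,t31} W25={t19,t20,t23,t30} W26={t7,t21,t31} W34={t2,t24,t36} W35={t6,t18,t19} W36={t2,t6,t22,t34} W45={t4,t16,t30} W46={t2,t31,t33} W56={t6,t15,t27}
  W123={t1} W126={t7} W134={t36} W145={t16} W156={t15} W235={t19} W245={t30} W246={t31} W346={t2} W356={t6}
C dims 6,15,10; δ0: rk 5, SNF 1^5; δ1: rk 10, SNF 1^9·2
Ȟ^0 = (6 − 5) − 0 = 1, so Ȟ^0 ≅ Z
Ȟ^1 = (15 − 10) − 5 = 0, so Ȟ^1 ≅ 0
Ȟ^2 = (10 − 0) − 10 = 0 plus torsion [2], so Ȟ^2 ≅ Z/2

Ȟ^0 = Z, Ȟ^1 = 0, Ȟ^2 = Z/2


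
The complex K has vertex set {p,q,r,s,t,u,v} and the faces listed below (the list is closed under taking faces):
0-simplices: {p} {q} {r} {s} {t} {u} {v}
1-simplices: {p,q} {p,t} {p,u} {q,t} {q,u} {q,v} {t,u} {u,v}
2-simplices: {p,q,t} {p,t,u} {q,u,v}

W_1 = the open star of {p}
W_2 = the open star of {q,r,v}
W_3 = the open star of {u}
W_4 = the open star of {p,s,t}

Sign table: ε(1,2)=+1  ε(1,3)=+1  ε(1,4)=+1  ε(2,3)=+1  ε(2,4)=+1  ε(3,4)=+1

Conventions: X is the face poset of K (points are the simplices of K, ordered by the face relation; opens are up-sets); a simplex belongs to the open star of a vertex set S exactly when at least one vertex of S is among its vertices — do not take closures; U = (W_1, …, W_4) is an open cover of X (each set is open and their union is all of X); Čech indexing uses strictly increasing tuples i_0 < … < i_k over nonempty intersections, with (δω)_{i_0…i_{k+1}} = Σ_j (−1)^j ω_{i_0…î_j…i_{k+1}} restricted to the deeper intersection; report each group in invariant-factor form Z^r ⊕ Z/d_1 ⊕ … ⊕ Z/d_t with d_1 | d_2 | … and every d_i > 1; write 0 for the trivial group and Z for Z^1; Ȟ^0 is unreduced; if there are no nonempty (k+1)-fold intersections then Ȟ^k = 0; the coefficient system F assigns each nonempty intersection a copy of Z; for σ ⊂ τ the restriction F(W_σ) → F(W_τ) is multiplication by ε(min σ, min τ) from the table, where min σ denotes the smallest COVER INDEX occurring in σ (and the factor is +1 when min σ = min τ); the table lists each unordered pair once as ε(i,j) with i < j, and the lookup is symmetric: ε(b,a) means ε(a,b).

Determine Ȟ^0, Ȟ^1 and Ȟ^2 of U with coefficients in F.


nerve simplices:
  W1={{p},{p,q},{p,t},{p,u},{p,q,t},{p,t,u}} W2={{q},{r},{v},{p,q},{q,t},{q,u},{q,v},{u,v},{p,q,t},{q,u,v}} W3={{u},{p,u},{q,u},{t,u},{u,v},{p,t,u},{q,u,v}} W4={{p},{s},{t},{p,q},{p,t},{p,u},{q,t},{t,u},{p,q,t},{p,t,u}}
  W12={{p,q},{p,q,t}} W13={{p,u},{p,t,u}} W14={{p},{p,q},{p,t},{p,u},{p,q,t},{p,t,u}} W23={{q,u},{u,v},{q,u,v}} W24={{p,q},{q,t},{p,q,t}} W34={{p,u},{t,u},{p,t,u}}
  W124={{p,q},{p,q,t}} W134={{p,u},{p,t,u}}
C dims 4,6,2; δ0: rk 3, SNF 1^3; δ1: rk 2, SNF 1^2
degree 0: 4−3−0 = 1 → Ȟ^0 ≅ Z
degree 1: 6−2−3 = 1 → Ȟ^1 ≅ Z
degree 2: 2−0−2 = 0 → Ȟ^2 ≅ 0

Ȟ^0(U;F) ≅ Z, Ȟ^1(U;F) ≅ Z and Ȟ^2(U;F) ≅ 0
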